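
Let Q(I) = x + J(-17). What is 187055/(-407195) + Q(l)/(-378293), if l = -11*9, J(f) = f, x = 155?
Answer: -14163558005/30807803627 ≈ -0.45974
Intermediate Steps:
l = -99
Q(I) = 138 (Q(I) = 155 - 17 = 138)
187055/(-407195) + Q(l)/(-378293) = 187055/(-407195) + 138/(-378293) = 187055*(-1/407195) + 138*(-1/378293) = -37411/81439 - 138/378293 = -14163558005/30807803627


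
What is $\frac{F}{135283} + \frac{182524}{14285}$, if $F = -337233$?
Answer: $\frac{19875020887}{1932517655} \approx 10.285$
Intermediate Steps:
$\frac{F}{135283} + \frac{182524}{14285} = - \frac{337233}{135283} + \frac{182524}{14285} = \frac{19875020887}{1932517655}$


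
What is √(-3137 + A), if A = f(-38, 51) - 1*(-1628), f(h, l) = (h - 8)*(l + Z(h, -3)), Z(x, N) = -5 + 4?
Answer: I*√3809 ≈ 61.717*I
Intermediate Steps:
Z(x, N) = -1
f(h, l) = (-1 + l)*(-8 + h) (f(h, l) = (h - 8)*(l - 1) = (-8 + h)*(-1 + l) = (-1 + l)*(-8 + h))
A = -672 (A = (8 - 1*(-38) - 8*51 - 38*51) - 1*(-1628) = (8 + 38 - 408 - 1938) + 1628 = -2300 + 1628 = -672)
√(-3137 + A) = √(-3137 - 672) = √(-3809) = I*√3809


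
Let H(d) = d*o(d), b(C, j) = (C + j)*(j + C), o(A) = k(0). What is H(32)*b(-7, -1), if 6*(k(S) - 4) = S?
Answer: 8192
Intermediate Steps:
k(S) = 4 + S/6
o(A) = 4 (o(A) = 4 + (⅙)*0 = 4 + 0 = 4)
b(C, j) = (C + j)² (b(C, j) = (C + j)*(C + j) = (C + j)²)
H(d) = 4*d (H(d) = d*4 = 4*d)
H(32)*b(-7, -1) = (4*32)*(-7 - 1)² = 128*(-8)² = 128*64 = 8192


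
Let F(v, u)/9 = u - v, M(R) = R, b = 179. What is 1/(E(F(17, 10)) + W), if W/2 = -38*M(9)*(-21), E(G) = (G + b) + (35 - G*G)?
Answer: 1/10546 ≈ 9.4823e-5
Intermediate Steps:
F(v, u) = -9*v + 9*u (F(v, u) = 9*(u - v) = -9*v + 9*u)
E(G) = 214 + G - G**2 (E(G) = (G + 179) + (35 - G*G) = (179 + G) + (35 - G**2) = 214 + G - G**2)
W = 14364 (W = 2*(-38*9*(-21)) = 2*(-342*(-21)) = 2*7182 = 14364)
1/(E(F(17, 10)) + W) = 1/((214 + (-9*17 + 9*10) - (-9*17 + 9*10)**2) + 14364) = 1/((214 + (-153 + 90) - (-153 + 90)**2) + 14364) = 1/((214 - 63 - 1*(-63)**2) + 14364) = 1/((214 - 63 - 1*3969) + 14364) = 1/((214 - 63 - 3969) + 14364) = 1/(-3818 + 14364) = 1/10546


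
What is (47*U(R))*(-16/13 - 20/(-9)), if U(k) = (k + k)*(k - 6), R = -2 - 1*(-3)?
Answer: -54520/117 ≈ -465.98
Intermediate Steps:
R = 1 (R = -2 + 3 = 1)
U(k) = 2*k*(-6 + k) (U(k) = (2*k)*(-6 + k) = 2*k*(-6 + k))
(47*U(R))*(-16/13 - 20/(-9)) = (47*(2*1*(-6 + 1)))*(-16/13 - 20/(-9)) = (47*(2*1*(-5)))*(-16*1/13 - 20*(-1/9)) = (47*(-10))*(-16/13 + 20/9) = -470*116/117 = -54520/117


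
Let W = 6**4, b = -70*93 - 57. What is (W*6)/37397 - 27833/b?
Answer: 1091935693/245586099 ≈ 4.4462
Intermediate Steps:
b = -6567 (b = -6510 - 57 = -6567)
W = 1296
(W*6)/37397 - 27833/b = (1296*6)/37397 - 27833/(-6567) = 7776*(1/37397) - 27833*(-1/6567) = 7776/37397 + 27833/6567 = 1091935693/245586099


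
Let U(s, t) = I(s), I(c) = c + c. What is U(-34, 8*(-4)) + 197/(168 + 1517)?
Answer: -114383/1685 ≈ -67.883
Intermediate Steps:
I(c) = 2*c
U(s, t) = 2*s
U(-34, 8*(-4)) + 197/(168 + 1517) = 2*(-34) + 197/(168 + 1517) = -68 + 197/1685 = -114383/1685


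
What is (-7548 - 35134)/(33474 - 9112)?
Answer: -21341/12181 ≈ -1.7520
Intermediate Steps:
(-7548 - 35134)/(33474 - 9112) = -42682/24362 = -42682*1/24362 = -21341/12181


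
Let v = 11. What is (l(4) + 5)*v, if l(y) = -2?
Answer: 33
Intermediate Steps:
(l(4) + 5)*v = (-2 + 5)*11 = 3*11 = 33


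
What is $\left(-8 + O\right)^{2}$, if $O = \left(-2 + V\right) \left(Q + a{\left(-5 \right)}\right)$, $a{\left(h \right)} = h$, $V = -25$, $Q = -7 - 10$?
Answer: $343396$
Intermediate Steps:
$Q = -17$
$O = 594$ ($O = \left(-2 - 25\right) \left(-17 - 5\right) = \left(-27\right) \left(-22\right) = 594$)
$\left(-8 + O\right)^{2} = \left(-8 + 594\right)^{2} = 586^{2} = 343396$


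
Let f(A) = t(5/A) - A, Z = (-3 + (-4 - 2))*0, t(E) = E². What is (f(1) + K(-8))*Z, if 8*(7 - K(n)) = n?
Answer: 0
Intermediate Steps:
K(n) = 7 - n/8
Z = 0 (Z = (-3 - 6)*0 = -9*0 = 0)
f(A) = -A + 25/A² (f(A) = (5/A)² - A = 25/A² - A = -A + 25/A²)
(f(1) + K(-8))*Z = ((-1*1 + 25/1²) + (7 - ⅛*(-8)))*0 = ((-1 + 25*1) + (7 + 1))*0 = ((-1 + 25) + 8)*0 = (24 + 8)*0 = 32*0 = 0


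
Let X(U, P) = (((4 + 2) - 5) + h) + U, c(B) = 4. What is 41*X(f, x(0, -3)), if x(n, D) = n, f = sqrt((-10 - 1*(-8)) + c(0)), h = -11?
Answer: -410 + 41*sqrt(2) ≈ -352.02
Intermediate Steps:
f = sqrt(2) (f = sqrt((-10 - 1*(-8)) + 4) = sqrt((-10 + 8) + 4) = sqrt(-2 + 4) = sqrt(2) ≈ 1.4142)
X(U, P) = -10 + U (X(U, P) = (((4 + 2) - 5) - 11) + U = ((6 - 5) - 11) + U = (1 - 11) + U = -10 + U)
41*X(f, x(0, -3)) = 41*(-10 + sqrt(2)) = -410 + 41*sqrt(2)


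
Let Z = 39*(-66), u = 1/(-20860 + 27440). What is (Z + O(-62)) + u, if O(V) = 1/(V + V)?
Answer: -262523067/101990 ≈ -2574.0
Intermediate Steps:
O(V) = 1/(2*V)
u = 1/6580 ≈ 0.00015198
Z = -2574
(Z + O(-62)) + u = (-2574 + (1/2)/(-62)) + 1/6580 = (-2574 + (1/2)*(-1/62)) + 1/6580 = (-2574 - 1/124) + 1/6580 = -319177/124 + 1/6580 = -262523067/101990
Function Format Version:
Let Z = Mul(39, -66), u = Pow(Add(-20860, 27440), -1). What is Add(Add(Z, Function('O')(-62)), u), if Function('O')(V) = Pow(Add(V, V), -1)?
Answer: Rational(-262523067, 101990) ≈ -2574.0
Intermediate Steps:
Function('O')(V) = Mul(Rational(1, 2), Pow(V, -1)) (Function('O')(V) = Pow(Mul(2, V), -1) = Mul(Rational(1, 2), Pow(V, -1)))
u = Rational(1, 6580) (u = Pow(6580, -1) = Rational(1, 6580) ≈ 0.00015198)
Z = -2574
Add(Add(Z, Function('O')(-62)), u) = Add(Add(-2574, Mul(Rational(1, 2), Pow(-62, -1))), Rational(1, 6580)) = Add(Add(-2574, Mul(Rational(1, 2), Rational(-1, 62))), Rational(1, 6580)) = Add(Add(-2574, Rational(-1, 124)), Rational(1, 6580)) = Add(Rational(-319177, 124), Rational(1, 6580)) = Rational(-262523067, 101990)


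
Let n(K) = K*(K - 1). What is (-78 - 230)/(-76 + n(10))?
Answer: -22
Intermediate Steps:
n(K) = K*(-1 + K)
(-78 - 230)/(-76 + n(10)) = (-78 - 230)/(-76 + 10*(-1 + 10)) = -308/(-76 + 10*9) = -308/(-76 + 90) = -308/14 = -308*1/14 = -22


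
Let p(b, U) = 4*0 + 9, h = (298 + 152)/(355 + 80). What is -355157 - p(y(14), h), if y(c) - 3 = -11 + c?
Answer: -355166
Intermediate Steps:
y(c) = -8 + c (y(c) = 3 + (-11 + c) = -8 + c)
h = 30/29 (h = 450/435 = 450*(1/435) = 30/29 ≈ 1.0345)
p(b, U) = 9 (p(b, U) = 0 + 9 = 9)
-355157 - p(y(14), h) = -355157 - 1*9 = -355157 - 9 = -355166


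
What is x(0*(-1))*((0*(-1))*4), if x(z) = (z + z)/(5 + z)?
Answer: 0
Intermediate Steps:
x(z) = 2*z/(5 + z) (x(z) = (2*z)/(5 + z) = 2*z/(5 + z))
x(0*(-1))*((0*(-1))*4) = (2*(0*(-1))/(5 + 0*(-1)))*((0*(-1))*4) = (2*0/(5 + 0))*(0*4) = (2*0/5)*0 = (2*0*(⅕))*0 = 0*0 = 0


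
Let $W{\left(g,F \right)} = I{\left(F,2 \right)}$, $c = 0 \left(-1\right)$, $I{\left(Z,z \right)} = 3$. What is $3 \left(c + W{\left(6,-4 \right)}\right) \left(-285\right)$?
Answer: $-2565$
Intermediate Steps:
$c = 0$
$W{\left(g,F \right)} = 3$
$3 \left(c + W{\left(6,-4 \right)}\right) \left(-285\right) = 3 \left(0 + 3\right) \left(-285\right) = 3 \cdot 3 \left(-285\right) = 9 \left(-285\right) = -2565$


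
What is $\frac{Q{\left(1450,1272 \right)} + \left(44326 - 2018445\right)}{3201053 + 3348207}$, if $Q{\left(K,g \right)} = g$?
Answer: $- \frac{1972847}{6549260} \approx -0.30123$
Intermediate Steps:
$\frac{Q{\left(1450,1272 \right)} + \left(44326 - 2018445\right)}{3201053 + 3348207} = \frac{1272 + \left(44326 - 2018445\right)}{3201053 + 3348207} = \frac{1272 - 1974119}{6549260} = \left(-1972847\right) \frac{1}{6549260} = - \frac{1972847}{6549260}$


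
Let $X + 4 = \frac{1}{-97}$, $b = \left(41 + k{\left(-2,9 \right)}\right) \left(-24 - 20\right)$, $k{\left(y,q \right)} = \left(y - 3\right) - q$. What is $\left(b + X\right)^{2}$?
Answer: $\frac{13369140625}{9409} \approx 1.4209 \cdot 10^{6}$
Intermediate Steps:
$k{\left(y,q \right)} = -3 + y - q$ ($k{\left(y,q \right)} = \left(-3 + y\right) - q = -3 + y - q$)
$b = -1188$ ($b = \left(41 - 14\right) \left(-24 - 20\right) = \left(41 - 14\right) \left(-44\right) = 27 \left(-44\right) = -1188$)
$X = - \frac{389}{97}$ ($X = -4 + \frac{1}{-97} = -4 - \frac{1}{97} = - \frac{389}{97} \approx -4.0103$)
$\left(b + X\right)^{2} = \left(-1188 - \frac{389}{97}\right)^{2} = \left(- \frac{115625}{97}\right)^{2} = \frac{13369140625}{9409}$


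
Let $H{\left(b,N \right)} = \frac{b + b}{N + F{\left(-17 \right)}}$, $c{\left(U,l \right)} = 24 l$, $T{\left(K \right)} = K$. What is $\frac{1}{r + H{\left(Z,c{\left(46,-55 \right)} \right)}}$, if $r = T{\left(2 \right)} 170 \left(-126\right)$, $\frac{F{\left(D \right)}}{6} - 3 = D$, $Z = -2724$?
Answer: $- \frac{117}{5011826} \approx -2.3345 \cdot 10^{-5}$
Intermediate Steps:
$F{\left(D \right)} = 18 + 6 D$
$r = -42840$ ($r = 2 \cdot 170 \left(-126\right) = 340 \left(-126\right) = -42840$)
$H{\left(b,N \right)} = \frac{2 b}{-84 + N}$ ($H{\left(b,N \right)} = \frac{b + b}{N + \left(18 + 6 \left(-17\right)\right)} = \frac{2 b}{N + \left(18 - 102\right)} = \frac{2 b}{N - 84} = \frac{2 b}{-84 + N}$)
$\frac{1}{r + H{\left(Z,c{\left(46,-55 \right)} \right)}} = \frac{1}{-42840 + 2 \left(-2724\right) \frac{1}{-84 + 24 \left(-55\right)}} = \frac{1}{-42840 + 2 \left(-2724\right) \frac{1}{-84 - 1320}} = \frac{1}{-42840 + 2 \left(-2724\right) \frac{1}{-1404}} = \frac{1}{-42840 + 2 \left(-2724\right) \left(- \frac{1}{1404}\right)} = \frac{1}{-42840 + \frac{454}{117}} = \frac{1}{- \frac{5011826}{117}} = - \frac{117}{5011826}$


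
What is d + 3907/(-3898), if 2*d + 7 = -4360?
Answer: -4257595/1949 ≈ -2184.5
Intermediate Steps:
d = -4367/2 (d = -7/2 + (½)*(-4360) = -7/2 - 2180 = -4367/2 ≈ -2183.5)
d + 3907/(-3898) = -4367/2 + 3907/(-3898) = -4367/2 + 3907*(-1/3898) = -4367/2 - 3907/3898 = -4257595/1949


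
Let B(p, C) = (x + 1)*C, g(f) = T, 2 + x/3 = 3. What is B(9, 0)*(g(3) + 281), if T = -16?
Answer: 0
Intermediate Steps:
x = 3 (x = -6 + 3*3 = -6 + 9 = 3)
g(f) = -16
B(p, C) = 4*C (B(p, C) = (3 + 1)*C = 4*C)
B(9, 0)*(g(3) + 281) = (4*0)*(-16 + 281) = 0*265 = 0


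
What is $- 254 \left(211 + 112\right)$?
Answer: $-82042$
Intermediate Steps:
$- 254 \left(211 + 112\right) = \left(-254\right) 323 = -82042$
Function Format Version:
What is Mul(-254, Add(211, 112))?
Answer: -82042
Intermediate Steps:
Mul(-254, Add(211, 112)) = Mul(-254, 323) = -82042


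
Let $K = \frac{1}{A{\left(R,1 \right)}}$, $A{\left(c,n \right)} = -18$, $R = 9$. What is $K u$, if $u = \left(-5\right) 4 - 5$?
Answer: $\frac{25}{18} \approx 1.3889$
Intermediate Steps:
$K = - \frac{1}{18}$ ($K = \frac{1}{-18} = - \frac{1}{18} \approx -0.055556$)
$u = -25$ ($u = -20 - 5 = -25$)
$K u = \left(- \frac{1}{18}\right) \left(-25\right) = \frac{25}{18}$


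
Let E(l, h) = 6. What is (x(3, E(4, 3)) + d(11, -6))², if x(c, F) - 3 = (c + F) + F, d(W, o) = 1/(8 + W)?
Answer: 117649/361 ≈ 325.90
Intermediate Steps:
x(c, F) = 3 + c + 2*F (x(c, F) = 3 + ((c + F) + F) = 3 + ((F + c) + F) = 3 + (c + 2*F) = 3 + c + 2*F)
(x(3, E(4, 3)) + d(11, -6))² = ((3 + 3 + 2*6) + 1/(8 + 11))² = ((3 + 3 + 12) + 1/19)² = (18 + 1/19)² = (343/19)² = 117649/361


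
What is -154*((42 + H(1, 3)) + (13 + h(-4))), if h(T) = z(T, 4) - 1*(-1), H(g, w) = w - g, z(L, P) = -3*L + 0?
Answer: -10780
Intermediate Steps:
z(L, P) = -3*L
h(T) = 1 - 3*T (h(T) = -3*T - 1*(-1) = -3*T + 1 = 1 - 3*T)
-154*((42 + H(1, 3)) + (13 + h(-4))) = -154*((42 + (3 - 1*1)) + (13 + (1 - 3*(-4)))) = -154*((42 + (3 - 1)) + (13 + (1 + 12))) = -154*((42 + 2) + (13 + 13)) = -154*(44 + 26) = -154*70 = -10780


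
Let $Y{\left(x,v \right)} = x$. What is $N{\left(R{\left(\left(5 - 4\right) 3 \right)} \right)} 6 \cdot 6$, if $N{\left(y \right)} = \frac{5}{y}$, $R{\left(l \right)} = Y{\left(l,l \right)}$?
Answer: $60$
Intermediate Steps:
$R{\left(l \right)} = l$
$N{\left(R{\left(\left(5 - 4\right) 3 \right)} \right)} 6 \cdot 6 = \frac{5}{\left(5 - 4\right) 3} \cdot 6 \cdot 6 = \frac{5}{1 \cdot 3} \cdot 6 \cdot 6 = \frac{5}{3} \cdot 6 \cdot 6 = 10 \cdot 6 = 60$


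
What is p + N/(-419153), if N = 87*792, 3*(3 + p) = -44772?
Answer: -6256765735/419153 ≈ -14927.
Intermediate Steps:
p = -14927 (p = -3 + (⅓)*(-44772) = -3 - 14924 = -14927)
N = 68904
p + N/(-419153) = -14927 + 68904/(-419153) = -14927 + 68904*(-1/419153) = -14927 - 68904/419153 = -6256765735/419153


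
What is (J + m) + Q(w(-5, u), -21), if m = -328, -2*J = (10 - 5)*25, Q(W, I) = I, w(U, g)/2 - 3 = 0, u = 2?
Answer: -823/2 ≈ -411.50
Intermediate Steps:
w(U, g) = 6 (w(U, g) = 6 + 2*0 = 6 + 0 = 6)
J = -125/2 (J = -(10 - 5)*25/2 = -5*25/2 = -½*125 = -125/2 ≈ -62.500)
(J + m) + Q(w(-5, u), -21) = (-125/2 - 328) - 21 = -781/2 - 21 = -823/2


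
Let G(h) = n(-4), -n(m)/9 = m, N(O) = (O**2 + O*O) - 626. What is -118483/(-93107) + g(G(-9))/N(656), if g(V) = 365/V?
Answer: 3668463871903/2882746905192 ≈ 1.2726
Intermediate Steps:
N(O) = -626 + 2*O**2 (N(O) = (O**2 + O**2) - 626 = 2*O**2 - 626 = -626 + 2*O**2)
n(m) = -9*m
G(h) = 36 (G(h) = -9*(-4) = 36)
-118483/(-93107) + g(G(-9))/N(656) = -118483/(-93107) + (365/36)/(-626 + 2*656**2) = -118483*(-1/93107) + (365*(1/36))/(-626 + 2*430336) = 118483/93107 + 365/(36*(-626 + 860672)) = 118483/93107 + (365/36)/860046 = 118483/93107 + (365/36)*(1/860046) = 118483/93107 + 365/30961656 = 3668463871903/2882746905192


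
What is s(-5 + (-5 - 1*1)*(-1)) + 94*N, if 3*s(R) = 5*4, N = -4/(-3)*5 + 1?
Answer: 2182/3 ≈ 727.33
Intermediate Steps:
N = 23/3 (N = -4*(-⅓)*5 + 1 = (4/3)*5 + 1 = 20/3 + 1 = 23/3 ≈ 7.6667)
s(R) = 20/3 (s(R) = (5*4)/3 = (⅓)*20 = 20/3)
s(-5 + (-5 - 1*1)*(-1)) + 94*N = 20/3 + 94*(23/3) = 20/3 + 2162/3 = 2182/3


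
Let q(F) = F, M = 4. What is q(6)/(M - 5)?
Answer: -6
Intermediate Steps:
q(6)/(M - 5) = 6/(4 - 5) = 6/(-1) = -1*6 = -6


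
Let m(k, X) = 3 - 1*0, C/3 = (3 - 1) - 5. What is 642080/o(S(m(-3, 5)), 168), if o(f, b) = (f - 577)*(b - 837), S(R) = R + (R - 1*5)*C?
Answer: 160520/92991 ≈ 1.7262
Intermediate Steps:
C = -9 (C = 3*((3 - 1) - 5) = 3*(2 - 5) = 3*(-3) = -9)
m(k, X) = 3 (m(k, X) = 3 + 0 = 3)
S(R) = 45 - 8*R (S(R) = R + (R - 1*5)*(-9) = R + (R - 5)*(-9) = R + (-5 + R)*(-9) = R + (45 - 9*R) = 45 - 8*R)
o(f, b) = (-837 + b)*(-577 + f) (o(f, b) = (-577 + f)*(-837 + b) = (-837 + b)*(-577 + f))
642080/o(S(m(-3, 5)), 168) = 642080/(482949 - 837*(45 - 8*3) - 577*168 + 168*(45 - 8*3)) = 642080/(482949 - 837*(45 - 24) - 96936 + 168*(45 - 24)) = 642080/(482949 - 837*21 - 96936 + 168*21) = 642080/(482949 - 17577 - 96936 + 3528) = 642080/371964 = 642080*(1/371964) = 160520/92991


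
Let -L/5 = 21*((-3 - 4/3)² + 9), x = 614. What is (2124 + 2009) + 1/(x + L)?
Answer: 28550761/6908 ≈ 4133.0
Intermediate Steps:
L = -8750/3 (L = -105*((-3 - 4/3)² + 9) = -105*((-13/3)² + 9) = -105*(169/9 + 9) = -105*250/9 = -5*1750/3 = -8750/3 ≈ -2916.7)
(2124 + 2009) + 1/(x + L) = (2124 + 2009) + 1/(614 - 8750/3) = 4133 + 1/(-6908/3) = 4133 - 3/6908 = 28550761/6908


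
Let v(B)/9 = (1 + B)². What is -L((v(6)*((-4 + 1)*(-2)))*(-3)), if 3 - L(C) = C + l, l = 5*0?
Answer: -7941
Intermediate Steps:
v(B) = 9*(1 + B)²
l = 0
L(C) = 3 - C (L(C) = 3 - (C + 0) = 3 - C)
-L((v(6)*((-4 + 1)*(-2)))*(-3)) = -(3 - (9*(1 + 6)²)*((-4 + 1)*(-2))*(-3)) = -(3 - (9*7²)*(-3*(-2))*(-3)) = -(3 - (9*49)*6*(-3)) = -(3 - 441*6*(-3)) = -(3 - 2646*(-3)) = -(3 - 1*(-7938)) = -(3 + 7938) = -1*7941 = -7941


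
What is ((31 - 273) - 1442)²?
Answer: 2835856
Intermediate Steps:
((31 - 273) - 1442)² = (-242 - 1442)² = (-1684)² = 2835856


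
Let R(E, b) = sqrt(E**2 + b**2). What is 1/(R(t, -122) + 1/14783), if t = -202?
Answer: -14783/12169893412231 + 437074178*sqrt(13922)/12169893412231 ≈ 0.0042376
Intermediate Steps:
1/(R(t, -122) + 1/14783) = 1/(sqrt((-202)**2 + (-122)**2) + 1/14783) = 1/(sqrt(40804 + 14884) + 1/14783) = 1/(sqrt(55688) + 1/14783) = 1/(2*sqrt(13922) + 1/14783) = 1/(1/14783 + 2*sqrt(13922))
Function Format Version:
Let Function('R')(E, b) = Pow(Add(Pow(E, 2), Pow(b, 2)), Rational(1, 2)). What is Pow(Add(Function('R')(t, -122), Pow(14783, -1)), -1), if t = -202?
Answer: Add(Rational(-14783, 12169893412231), Mul(Rational(437074178, 12169893412231), Pow(13922, Rational(1, 2)))) ≈ 0.0042376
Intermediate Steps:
Pow(Add(Function('R')(t, -122), Pow(14783, -1)), -1) = Pow(Add(Pow(Add(Pow(-202, 2), Pow(-122, 2)), Rational(1, 2)), Pow(14783, -1)), -1) = Pow(Add(Pow(Add(40804, 14884), Rational(1, 2)), Rational(1, 14783)), -1) = Pow(Add(Pow(55688, Rational(1, 2)), Rational(1, 14783)), -1) = Pow(Add(Mul(2, Pow(13922, Rational(1, 2))), Rational(1, 14783)), -1) = Pow(Add(Rational(1, 14783), Mul(2, Pow(13922, Rational(1, 2)))), -1)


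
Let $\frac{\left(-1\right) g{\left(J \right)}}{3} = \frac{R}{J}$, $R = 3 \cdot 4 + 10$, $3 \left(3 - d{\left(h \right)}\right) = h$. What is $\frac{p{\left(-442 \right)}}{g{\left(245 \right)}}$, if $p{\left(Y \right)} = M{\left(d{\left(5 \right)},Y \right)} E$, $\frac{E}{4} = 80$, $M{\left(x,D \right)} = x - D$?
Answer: $- \frac{52136000}{99} \approx -5.2663 \cdot 10^{5}$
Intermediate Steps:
$d{\left(h \right)} = 3 - \frac{h}{3}$
$E = 320$ ($E = 4 \cdot 80 = 320$)
$p{\left(Y \right)} = \frac{1280}{3} - 320 Y$ ($p{\left(Y \right)} = \left(\left(3 - \frac{5}{3}\right) - Y\right) 320 = \left(\frac{4}{3} - Y\right) 320 = \frac{1280}{3} - 320 Y$)
$R = 22$ ($R = 12 + 10 = 22$)
$g{\left(J \right)} = - \frac{66}{J}$ ($g{\left(J \right)} = - 3 \frac{22}{J} = - \frac{66}{J}$)
$\frac{p{\left(-442 \right)}}{g{\left(245 \right)}} = \frac{\frac{1280}{3} - -141440}{\left(-66\right) \frac{1}{245}} = \frac{\frac{1280}{3} + 141440}{\left(-66\right) \frac{1}{245}} = \frac{425600}{3 \left(- \frac{66}{245}\right)} = \frac{425600}{3} \left(- \frac{245}{66}\right) = - \frac{52136000}{99}$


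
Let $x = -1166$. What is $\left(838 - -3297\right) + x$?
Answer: $2969$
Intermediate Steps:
$\left(838 - -3297\right) + x = \left(838 - -3297\right) - 1166 = \left(838 + 3297\right) - 1166 = 4135 - 1166 = 2969$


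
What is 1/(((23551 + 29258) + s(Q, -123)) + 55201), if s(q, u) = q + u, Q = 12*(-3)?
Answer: 1/107851 ≈ 9.2720e-6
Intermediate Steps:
Q = -36
1/(((23551 + 29258) + s(Q, -123)) + 55201) = 1/(((23551 + 29258) + (-36 - 123)) + 55201) = 1/((52809 - 159) + 55201) = 1/(52650 + 55201) = 1/107851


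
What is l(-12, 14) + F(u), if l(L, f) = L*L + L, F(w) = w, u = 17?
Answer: 149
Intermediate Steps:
l(L, f) = L + L² (l(L, f) = L² + L = L + L²)
l(-12, 14) + F(u) = -12*(1 - 12) + 17 = -12*(-11) + 17 = 132 + 17 = 149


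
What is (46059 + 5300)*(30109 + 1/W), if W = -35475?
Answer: 4987037217806/3225 ≈ 1.5464e+9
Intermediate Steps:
(46059 + 5300)*(30109 + 1/W) = (46059 + 5300)*(30109 + 1/(-35475)) = 51359*(30109 - 1/35475) = 51359*(1068116774/35475) = 4987037217806/3225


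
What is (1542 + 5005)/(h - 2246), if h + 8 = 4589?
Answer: 6547/2335 ≈ 2.8039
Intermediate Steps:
h = 4581 (h = -8 + 4589 = 4581)
(1542 + 5005)/(h - 2246) = (1542 + 5005)/(4581 - 2246) = 6547/2335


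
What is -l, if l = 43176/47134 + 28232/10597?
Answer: -894111580/249739499 ≈ -3.5802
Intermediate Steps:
l = 894111580/249739499 (l = 43176*(1/47134) + 28232*(1/10597) = 21588/23567 + 28232/10597 = 894111580/249739499 ≈ 3.5802)
-l = -1*894111580/249739499 = -894111580/249739499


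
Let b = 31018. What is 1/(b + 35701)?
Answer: 1/66719 ≈ 1.4988e-5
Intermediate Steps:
1/(b + 35701) = 1/(31018 + 35701) = 1/66719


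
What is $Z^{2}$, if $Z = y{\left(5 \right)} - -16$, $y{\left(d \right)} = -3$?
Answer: $169$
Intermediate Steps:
$Z = 13$ ($Z = -3 - -16 = -3 + \left(-4 + 20\right) = -3 + 16 = 13$)
$Z^{2} = 13^{2} = 169$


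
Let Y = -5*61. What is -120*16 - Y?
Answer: -1615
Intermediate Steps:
Y = -305
-120*16 - Y = -120*16 - 1*(-305) = -1920 + 305 = -1615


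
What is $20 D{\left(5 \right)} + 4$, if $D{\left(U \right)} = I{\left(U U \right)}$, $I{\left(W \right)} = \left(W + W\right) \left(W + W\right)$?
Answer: $50004$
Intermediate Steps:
$I{\left(W \right)} = 4 W^{2}$ ($I{\left(W \right)} = 2 W 2 W = 4 W^{2}$)
$D{\left(U \right)} = 4 U^{4}$ ($D{\left(U \right)} = 4 \left(U U\right)^{2} = 4 \left(U^{2}\right)^{2} = 4 U^{4}$)
$20 D{\left(5 \right)} + 4 = 20 \cdot 4 \cdot 5^{4} + 4 = 20 \cdot 4 \cdot 625 + 4 = 20 \cdot 2500 + 4 = 50000 + 4 = 50004$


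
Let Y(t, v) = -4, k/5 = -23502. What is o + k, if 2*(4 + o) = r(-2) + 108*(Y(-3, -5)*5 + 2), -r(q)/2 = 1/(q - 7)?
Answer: -1066373/9 ≈ -1.1849e+5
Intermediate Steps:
k = -117510 (k = 5*(-23502) = -117510)
r(q) = -2/(-7 + q) (r(q) = -2/(q - 7) = -2/(-7 + q))
o = -8783/9 (o = -4 + (-2/(-7 - 2) + 108*(-4*5 + 2))/2 = -4 + (-2/(-9) + 108*(-20 + 2))/2 = -4 + (-2*(-1/9) + 108*(-18))/2 = -4 + (2/9 - 1944)/2 = -4 + (1/2)*(-17494/9) = -4 - 8747/9 = -8783/9 ≈ -975.89)
o + k = -8783/9 - 117510 = -1066373/9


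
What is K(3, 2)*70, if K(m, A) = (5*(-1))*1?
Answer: -350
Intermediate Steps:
K(m, A) = -5 (K(m, A) = -5*1 = -5)
K(3, 2)*70 = -5*70 = -350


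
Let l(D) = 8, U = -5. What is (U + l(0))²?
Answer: 9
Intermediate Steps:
(U + l(0))² = (-5 + 8)² = 3² = 9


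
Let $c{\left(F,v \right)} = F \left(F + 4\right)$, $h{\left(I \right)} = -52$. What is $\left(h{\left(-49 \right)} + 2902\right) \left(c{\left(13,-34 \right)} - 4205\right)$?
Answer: $-11354400$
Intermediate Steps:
$c{\left(F,v \right)} = F \left(4 + F\right)$
$\left(h{\left(-49 \right)} + 2902\right) \left(c{\left(13,-34 \right)} - 4205\right) = \left(-52 + 2902\right) \left(13 \left(4 + 13\right) - 4205\right) = 2850 \left(13 \cdot 17 - 4205\right) = 2850 \left(221 - 4205\right) = 2850 \left(-3984\right) = -11354400$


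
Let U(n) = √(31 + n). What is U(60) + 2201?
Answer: 2201 + √91 ≈ 2210.5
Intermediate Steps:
U(60) + 2201 = √(31 + 60) + 2201 = √91 + 2201 = 2201 + √91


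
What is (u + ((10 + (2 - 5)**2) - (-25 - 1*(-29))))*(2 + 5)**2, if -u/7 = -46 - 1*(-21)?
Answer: 9310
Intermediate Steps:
u = 175 (u = -7*(-46 - 1*(-21)) = -7*(-46 + 21) = -7*(-25) = 175)
(u + ((10 + (2 - 5)**2) - (-25 - 1*(-29))))*(2 + 5)**2 = (175 + ((10 + (2 - 5)**2) - (-25 - 1*(-29))))*(2 + 5)**2 = (175 + ((10 + (-3)**2) - (-25 + 29)))*7**2 = (175 + ((10 + 9) - 1*4))*49 = (175 + (19 - 4))*49 = (175 + 15)*49 = 190*49 = 9310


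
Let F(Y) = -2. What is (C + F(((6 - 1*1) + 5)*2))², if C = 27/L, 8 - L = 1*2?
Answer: 25/4 ≈ 6.2500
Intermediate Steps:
L = 6 (L = 8 - 2 = 6)
C = 9/2 (C = 27/6 = 27*(⅙) = 9/2 ≈ 4.5000)
(C + F(((6 - 1*1) + 5)*2))² = (9/2 - 2)² = (5/2)² = 25/4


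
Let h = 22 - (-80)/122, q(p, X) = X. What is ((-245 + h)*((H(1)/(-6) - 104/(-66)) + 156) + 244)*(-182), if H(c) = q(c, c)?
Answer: 385850101/61 ≈ 6.3254e+6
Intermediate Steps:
H(c) = c
h = 1382/61 (h = 22 - (-80)/122 = 22 - 1*(-40/61) = 22 + 40/61 = 1382/61 ≈ 22.656)
((-245 + h)*((H(1)/(-6) - 104/(-66)) + 156) + 244)*(-182) = ((-245 + 1382/61)*((1/(-6) - 104/(-66)) + 156) + 244)*(-182) = (-13563*((1*(-⅙) - 104*(-1/66)) + 156)/61 + 244)*(-182) = (-13563*((-⅙ + 52/33) + 156)/61 + 244)*(-182) = (-13563*(31/22 + 156)/61 + 244)*(-182) = (-13563/61*3463/22 + 244)*(-182) = (-4269879/122 + 244)*(-182) = -4240111/122*(-182) = 385850101/61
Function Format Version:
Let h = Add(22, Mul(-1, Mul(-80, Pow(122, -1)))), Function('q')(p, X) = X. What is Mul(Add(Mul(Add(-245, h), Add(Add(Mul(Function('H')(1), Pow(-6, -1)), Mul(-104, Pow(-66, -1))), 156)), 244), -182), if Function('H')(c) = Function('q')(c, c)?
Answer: Rational(385850101, 61) ≈ 6.3254e+6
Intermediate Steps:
Function('H')(c) = c
h = Rational(1382, 61) (h = Add(22, Mul(-1, Mul(-80, Rational(1, 122)))) = Add(22, Mul(-1, Rational(-40, 61))) = Add(22, Rational(40, 61)) = Rational(1382, 61) ≈ 22.656)
Mul(Add(Mul(Add(-245, h), Add(Add(Mul(Function('H')(1), Pow(-6, -1)), Mul(-104, Pow(-66, -1))), 156)), 244), -182) = Mul(Add(Mul(Add(-245, Rational(1382, 61)), Add(Add(Mul(1, Pow(-6, -1)), Mul(-104, Pow(-66, -1))), 156)), 244), -182) = Mul(Add(Mul(Rational(-13563, 61), Add(Add(Mul(1, Rational(-1, 6)), Mul(-104, Rational(-1, 66))), 156)), 244), -182) = Mul(Add(Mul(Rational(-13563, 61), Add(Add(Rational(-1, 6), Rational(52, 33)), 156)), 244), -182) = Mul(Add(Mul(Rational(-13563, 61), Add(Rational(31, 22), 156)), 244), -182) = Mul(Add(Mul(Rational(-13563, 61), Rational(3463, 22)), 244), -182) = Mul(Add(Rational(-4269879, 122), 244), -182) = Mul(Rational(-4240111, 122), -182) = Rational(385850101, 61)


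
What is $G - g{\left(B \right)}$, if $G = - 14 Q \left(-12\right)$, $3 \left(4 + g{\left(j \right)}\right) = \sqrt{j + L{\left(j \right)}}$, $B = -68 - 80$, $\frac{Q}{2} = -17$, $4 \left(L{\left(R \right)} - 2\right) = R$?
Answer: $-5708 - \frac{i \sqrt{183}}{3} \approx -5708.0 - 4.5092 i$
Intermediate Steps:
$L{\left(R \right)} = 2 + \frac{R}{4}$
$Q = -34$ ($Q = 2 \left(-17\right) = -34$)
$B = -148$ ($B = -68 - 80 = -148$)
$g{\left(j \right)} = -4 + \frac{\sqrt{2 + \frac{5 j}{4}}}{3}$ ($g{\left(j \right)} = -4 + \frac{\sqrt{j + \left(2 + \frac{j}{4}\right)}}{3} = -4 + \frac{\sqrt{2 + \frac{5 j}{4}}}{3}$)
$G = -5712$ ($G = \left(-14\right) \left(-34\right) \left(-12\right) = 476 \left(-12\right) = -5712$)
$G - g{\left(B \right)} = -5712 - \left(-4 + \frac{\sqrt{8 + 5 \left(-148\right)}}{6}\right) = -5712 - \left(-4 + \frac{\sqrt{8 - 740}}{6}\right) = -5712 - \left(-4 + \frac{\sqrt{-732}}{6}\right) = -5712 - \left(-4 + \frac{2 i \sqrt{183}}{6}\right) = -5712 - \left(-4 + \frac{i \sqrt{183}}{3}\right) = -5712 + \left(4 - \frac{i \sqrt{183}}{3}\right) = -5708 - \frac{i \sqrt{183}}{3}$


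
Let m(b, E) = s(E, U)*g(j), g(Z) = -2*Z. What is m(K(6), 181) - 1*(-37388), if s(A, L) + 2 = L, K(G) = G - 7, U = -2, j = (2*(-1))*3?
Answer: 37340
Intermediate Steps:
j = -6 (j = -2*3 = -6)
K(G) = -7 + G
s(A, L) = -2 + L
m(b, E) = -48 (m(b, E) = (-2 - 2)*(-2*(-6)) = -4*12 = -48)
m(K(6), 181) - 1*(-37388) = -48 - 1*(-37388) = -48 + 37388 = 37340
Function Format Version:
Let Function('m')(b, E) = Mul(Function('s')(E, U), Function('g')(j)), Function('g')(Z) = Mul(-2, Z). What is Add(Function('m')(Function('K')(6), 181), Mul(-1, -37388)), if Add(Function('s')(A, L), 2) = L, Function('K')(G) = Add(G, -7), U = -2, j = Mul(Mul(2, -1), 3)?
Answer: 37340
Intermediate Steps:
j = -6 (j = Mul(-2, 3) = -6)
Function('K')(G) = Add(-7, G)
Function('s')(A, L) = Add(-2, L)
Function('m')(b, E) = -48 (Function('m')(b, E) = Mul(Add(-2, -2), Mul(-2, -6)) = Mul(-4, 12) = -48)
Add(Function('m')(Function('K')(6), 181), Mul(-1, -37388)) = Add(-48, Mul(-1, -37388)) = Add(-48, 37388) = 37340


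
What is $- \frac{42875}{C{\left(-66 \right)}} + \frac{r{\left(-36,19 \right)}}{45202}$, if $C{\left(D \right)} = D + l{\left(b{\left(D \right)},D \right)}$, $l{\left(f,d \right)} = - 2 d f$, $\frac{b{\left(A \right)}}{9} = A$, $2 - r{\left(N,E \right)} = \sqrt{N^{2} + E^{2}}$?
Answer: $\frac{969096349}{1773590874} - \frac{\sqrt{1657}}{45202} \approx 0.5455$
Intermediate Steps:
$r{\left(N,E \right)} = 2 - \sqrt{E^{2} + N^{2}}$ ($r{\left(N,E \right)} = 2 - \sqrt{N^{2} + E^{2}} = 2 - \sqrt{E^{2} + N^{2}}$)
$b{\left(A \right)} = 9 A$
$l{\left(f,d \right)} = - 2 d f$
$C{\left(D \right)} = D - 18 D^{2}$ ($C{\left(D \right)} = D - 2 D 9 D = D - 18 D^{2}$)
$- \frac{42875}{C{\left(-66 \right)}} + \frac{r{\left(-36,19 \right)}}{45202} = - \frac{42875}{\left(-66\right) \left(1 - -1188\right)} + \frac{2 - \sqrt{19^{2} + \left(-36\right)^{2}}}{45202} = - \frac{42875}{\left(-66\right) \left(1 + 1188\right)} + \left(2 - \sqrt{361 + 1296}\right) \frac{1}{45202} = - \frac{42875}{\left(-66\right) 1189} + \left(2 - \sqrt{1657}\right) \frac{1}{45202} = - \frac{42875}{-78474} + \left(\frac{1}{22601} - \frac{\sqrt{1657}}{45202}\right) = \left(-42875\right) \left(- \frac{1}{78474}\right) + \left(\frac{1}{22601} - \frac{\sqrt{1657}}{45202}\right) = \frac{42875}{78474} + \left(\frac{1}{22601} - \frac{\sqrt{1657}}{45202}\right) = \frac{969096349}{1773590874} - \frac{\sqrt{1657}}{45202}$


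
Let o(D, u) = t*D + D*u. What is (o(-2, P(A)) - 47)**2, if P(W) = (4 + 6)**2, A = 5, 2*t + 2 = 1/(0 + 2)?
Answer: 241081/4 ≈ 60270.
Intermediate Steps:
t = -3/4 (t = -1 + 1/(2*(0 + 2)) = -1 + (1/2)/2 = -1 + (1/2)*(1/2) = -1 + 1/4 = -3/4 ≈ -0.75000)
P(W) = 100 (P(W) = 10**2 = 100)
o(D, u) = -3*D/4 + D*u
(o(-2, P(A)) - 47)**2 = ((1/4)*(-2)*(-3 + 4*100) - 47)**2 = ((1/4)*(-2)*(-3 + 400) - 47)**2 = ((1/4)*(-2)*397 - 47)**2 = (-397/2 - 47)**2 = (-491/2)**2 = 241081/4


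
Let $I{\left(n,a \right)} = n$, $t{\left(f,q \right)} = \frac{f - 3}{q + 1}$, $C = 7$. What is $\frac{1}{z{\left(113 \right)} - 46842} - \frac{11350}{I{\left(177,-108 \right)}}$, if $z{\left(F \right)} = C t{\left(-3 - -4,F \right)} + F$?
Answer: $- \frac{30231416089}{471450120} \approx -64.124$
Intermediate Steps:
$t{\left(f,q \right)} = \frac{-3 + f}{1 + q}$
$z{\left(F \right)} = F - \frac{14}{1 + F}$ ($z{\left(F \right)} = 7 \frac{-3 - -1}{1 + F} + F = 7 \frac{-3 + \left(-3 + 4\right)}{1 + F} + F = 7 \frac{-3 + 1}{1 + F} + F = 7 \frac{1}{1 + F} \left(-2\right) + F = 7 \left(- \frac{2}{1 + F}\right) + F = - \frac{14}{1 + F} + F = F - \frac{14}{1 + F}$)
$\frac{1}{z{\left(113 \right)} - 46842} - \frac{11350}{I{\left(177,-108 \right)}} = \frac{1}{\frac{-14 + 113 \left(1 + 113\right)}{1 + 113} - 46842} - \frac{11350}{177} = \frac{1}{\frac{-14 + 113 \cdot 114}{114} - 46842} - 11350 \cdot \frac{1}{177} = \frac{1}{\frac{-14 + 12882}{114} - 46842} - \frac{11350}{177} = \frac{1}{\frac{1}{114} \cdot 12868 - 46842} - \frac{11350}{177} = \frac{1}{\frac{6434}{57} - 46842} - \frac{11350}{177} = \frac{1}{- \frac{2663560}{57}} - \frac{11350}{177} = - \frac{57}{2663560} - \frac{11350}{177} = - \frac{30231416089}{471450120}$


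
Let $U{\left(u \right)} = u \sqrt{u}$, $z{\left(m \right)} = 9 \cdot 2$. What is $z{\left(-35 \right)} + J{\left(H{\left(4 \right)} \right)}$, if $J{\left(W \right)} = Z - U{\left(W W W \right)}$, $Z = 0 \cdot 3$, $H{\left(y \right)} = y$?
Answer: $-494$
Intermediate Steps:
$z{\left(m \right)} = 18$
$U{\left(u \right)} = u^{\frac{3}{2}}$
$Z = 0$
$J{\left(W \right)} = - \left(W^{3}\right)^{\frac{3}{2}}$ ($J{\left(W \right)} = 0 - \left(W W W\right)^{\frac{3}{2}} = 0 - \left(W^{2} W\right)^{\frac{3}{2}} = 0 - \left(W^{3}\right)^{\frac{3}{2}} = - \left(W^{3}\right)^{\frac{3}{2}}$)
$z{\left(-35 \right)} + J{\left(H{\left(4 \right)} \right)} = 18 - \left(4^{3}\right)^{\frac{3}{2}} = 18 - 64^{\frac{3}{2}} = 18 - 512 = -494$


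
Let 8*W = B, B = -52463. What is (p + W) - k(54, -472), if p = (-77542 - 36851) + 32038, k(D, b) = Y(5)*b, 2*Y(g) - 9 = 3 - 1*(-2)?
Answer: -684871/8 ≈ -85609.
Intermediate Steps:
Y(g) = 7 (Y(g) = 9/2 + (3 - 1*(-2))/2 = 9/2 + (3 + 2)/2 = 9/2 + (½)*5 = 9/2 + 5/2 = 7)
k(D, b) = 7*b
W = -52463/8 (W = (⅛)*(-52463) = -52463/8 ≈ -6557.9)
p = -82355 (p = -114393 + 32038 = -82355)
(p + W) - k(54, -472) = (-82355 - 52463/8) - 7*(-472) = -711303/8 - 1*(-3304) = -711303/8 + 3304 = -684871/8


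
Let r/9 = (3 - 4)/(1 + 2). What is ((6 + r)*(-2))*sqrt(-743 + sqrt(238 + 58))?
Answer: -6*I*sqrt(743 - 2*sqrt(74)) ≈ -161.64*I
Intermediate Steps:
r = -3 (r = 9*((3 - 4)/(1 + 2)) = 9*(-1/3) = -3)
((6 + r)*(-2))*sqrt(-743 + sqrt(238 + 58)) = ((6 - 3)*(-2))*sqrt(-743 + sqrt(238 + 58)) = (3*(-2))*sqrt(-743 + sqrt(296)) = -6*sqrt(-743 + 2*sqrt(74))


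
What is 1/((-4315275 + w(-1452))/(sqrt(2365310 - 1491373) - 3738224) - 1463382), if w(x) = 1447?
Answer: -10224874502546993413/14962885500005955379900406 - 1078457*sqrt(873937)/7481442750002977689950203 ≈ -6.8335e-7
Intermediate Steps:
1/((-4315275 + w(-1452))/(sqrt(2365310 - 1491373) - 3738224) - 1463382) = 1/((-4315275 + 1447)/(sqrt(2365310 - 1491373) - 3738224) - 1463382) = 1/(-4313828/(sqrt(873937) - 3738224) - 1463382) = 1/(-4313828/(-3738224 + sqrt(873937)) - 1463382) = 1/(-1463382 - 4313828/(-3738224 + sqrt(873937)))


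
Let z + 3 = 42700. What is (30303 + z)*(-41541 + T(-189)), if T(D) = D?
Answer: -3046290000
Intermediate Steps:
z = 42697 (z = -3 + 42700 = 42697)
(30303 + z)*(-41541 + T(-189)) = (30303 + 42697)*(-41541 - 189) = 73000*(-41730) = -3046290000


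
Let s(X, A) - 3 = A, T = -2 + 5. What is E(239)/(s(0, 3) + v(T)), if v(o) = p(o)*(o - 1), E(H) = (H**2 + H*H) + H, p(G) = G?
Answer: 114481/12 ≈ 9540.1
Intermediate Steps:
T = 3
s(X, A) = 3 + A
E(H) = H + 2*H**2 (E(H) = (H**2 + H**2) + H = 2*H**2 + H = H + 2*H**2)
v(o) = o*(-1 + o) (v(o) = o*(o - 1) = o*(-1 + o))
E(239)/(s(0, 3) + v(T)) = (239*(1 + 2*239))/((3 + 3) + 3*(-1 + 3)) = (239*(1 + 478))/(6 + 3*2) = (239*479)/(6 + 6) = 114481/12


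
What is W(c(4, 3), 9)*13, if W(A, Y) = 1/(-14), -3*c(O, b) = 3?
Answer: -13/14 ≈ -0.92857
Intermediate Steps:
c(O, b) = -1 (c(O, b) = -1/3*3 = -1)
W(A, Y) = -1/14
W(c(4, 3), 9)*13 = -1/14*13 = -13/14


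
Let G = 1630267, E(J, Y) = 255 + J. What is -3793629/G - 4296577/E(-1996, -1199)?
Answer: 6997962987970/2838294847 ≈ 2465.6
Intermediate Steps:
-3793629/G - 4296577/E(-1996, -1199) = -3793629/1630267 - 4296577/(255 - 1996) = -3793629*1/1630267 - 4296577/(-1741) = -3793629/1630267 - 4296577*(-1/1741) = -3793629/1630267 + 4296577/1741 = 6997962987970/2838294847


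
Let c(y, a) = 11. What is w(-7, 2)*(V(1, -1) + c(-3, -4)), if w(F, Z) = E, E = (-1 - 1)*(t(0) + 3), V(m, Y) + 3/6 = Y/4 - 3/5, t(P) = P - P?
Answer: -579/10 ≈ -57.900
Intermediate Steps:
t(P) = 0
V(m, Y) = -11/10 + Y/4 (V(m, Y) = -½ + (Y/4 - 3/5) = -½ + (Y*(¼) - 3*⅕) = -½ + (Y/4 - ⅗) = -½ + (-⅗ + Y/4) = -11/10 + Y/4)
E = -6 (E = (-1 - 1)*(0 + 3) = -2*3 = -6)
w(F, Z) = -6
w(-7, 2)*(V(1, -1) + c(-3, -4)) = -6*((-11/10 + (¼)*(-1)) + 11) = -6*((-11/10 - ¼) + 11) = -6*(-27/20 + 11) = -6*193/20 = -579/10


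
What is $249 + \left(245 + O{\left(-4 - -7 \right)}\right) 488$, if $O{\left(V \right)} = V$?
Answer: $121273$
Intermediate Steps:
$249 + \left(245 + O{\left(-4 - -7 \right)}\right) 488 = 249 + \left(245 - -3\right) 488 = 249 + \left(245 + \left(-4 + 7\right)\right) 488 = 249 + \left(245 + 3\right) 488 = 249 + 248 \cdot 488 = 249 + 121024 = 121273$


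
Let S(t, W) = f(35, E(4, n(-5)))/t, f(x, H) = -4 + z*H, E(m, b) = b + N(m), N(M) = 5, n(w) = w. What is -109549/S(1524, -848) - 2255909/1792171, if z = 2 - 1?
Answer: 74801933818990/1792171 ≈ 4.1738e+7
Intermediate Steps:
E(m, b) = 5 + b (E(m, b) = b + 5 = 5 + b)
z = 1
f(x, H) = -4 + H (f(x, H) = -4 + 1*H = -4 + H)
S(t, W) = -4/t (S(t, W) = (-4 + (5 - 5))/t = (-4 + 0)/t = -4/t)
-109549/S(1524, -848) - 2255909/1792171 = -109549/((-4/1524)) - 2255909/1792171 = -109549/((-4*1/1524)) - 2255909*1/1792171 = -109549/(-1/381) - 2255909/1792171 = -109549*(-381) - 2255909/1792171 = 41738169 - 2255909/1792171 = 74801933818990/1792171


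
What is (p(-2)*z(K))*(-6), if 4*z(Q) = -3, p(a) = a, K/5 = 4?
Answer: -9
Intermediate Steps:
K = 20 (K = 5*4 = 20)
z(Q) = -3/4 (z(Q) = (1/4)*(-3) = -3/4)
(p(-2)*z(K))*(-6) = -2*(-3/4)*(-6) = (3/2)*(-6) = -9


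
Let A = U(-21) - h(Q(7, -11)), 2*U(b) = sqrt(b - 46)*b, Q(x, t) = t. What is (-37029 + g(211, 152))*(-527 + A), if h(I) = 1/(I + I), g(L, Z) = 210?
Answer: 426842667/22 + 773199*I*sqrt(67)/2 ≈ 1.9402e+7 + 3.1645e+6*I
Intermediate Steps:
h(I) = 1/(2*I)
U(b) = b*sqrt(-46 + b)/2 (U(b) = (sqrt(b - 46)*b)/2 = (sqrt(-46 + b)*b)/2 = (b*sqrt(-46 + b))/2 = b*sqrt(-46 + b)/2)
A = 1/22 - 21*I*sqrt(67)/2 (A = (1/2)*(-21)*sqrt(-46 - 21) - 1/(2*(-11)) = (1/2)*(-21)*sqrt(-67) - (-1)/(2*11) = (1/2)*(-21)*(I*sqrt(67)) - 1*(-1/22) = -21*I*sqrt(67)/2 + 1/22 = 1/22 - 21*I*sqrt(67)/2 ≈ 0.045455 - 85.946*I)
(-37029 + g(211, 152))*(-527 + A) = (-37029 + 210)*(-527 + (1/22 - 21*I*sqrt(67)/2)) = -36819*(-11593/22 - 21*I*sqrt(67)/2) = 426842667/22 + 773199*I*sqrt(67)/2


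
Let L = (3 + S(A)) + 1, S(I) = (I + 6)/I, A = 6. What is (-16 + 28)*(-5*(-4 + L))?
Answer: -120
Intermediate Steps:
S(I) = (6 + I)/I
L = 6 (L = (3 + (6 + 6)/6) + 1 = (3 + (1/6)*12) + 1 = (3 + 2) + 1 = 5 + 1 = 6)
(-16 + 28)*(-5*(-4 + L)) = (-16 + 28)*(-5*(-4 + 6)) = 12*(-5*2) = 12*(-10) = -120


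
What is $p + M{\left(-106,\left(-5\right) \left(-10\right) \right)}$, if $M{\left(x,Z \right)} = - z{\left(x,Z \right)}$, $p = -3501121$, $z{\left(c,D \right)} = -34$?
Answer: $-3501087$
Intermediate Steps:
$M{\left(x,Z \right)} = 34$ ($M{\left(x,Z \right)} = \left(-1\right) \left(-34\right) = 34$)
$p + M{\left(-106,\left(-5\right) \left(-10\right) \right)} = -3501121 + 34 = -3501087$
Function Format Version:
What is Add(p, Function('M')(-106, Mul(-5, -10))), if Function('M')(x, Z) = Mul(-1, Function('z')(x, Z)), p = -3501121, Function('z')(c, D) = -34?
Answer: -3501087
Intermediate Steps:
Function('M')(x, Z) = 34 (Function('M')(x, Z) = Mul(-1, -34) = 34)
Add(p, Function('M')(-106, Mul(-5, -10))) = Add(-3501121, 34) = -3501087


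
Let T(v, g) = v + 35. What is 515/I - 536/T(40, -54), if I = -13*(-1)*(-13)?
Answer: -129209/12675 ≈ -10.194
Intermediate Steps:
I = -169 (I = 13*(-13) = -169)
T(v, g) = 35 + v
515/I - 536/T(40, -54) = 515/(-169) - 536/(35 + 40) = 515*(-1/169) - 536/75 = -515/169 - 536*1/75 = -515/169 - 536/75 = -129209/12675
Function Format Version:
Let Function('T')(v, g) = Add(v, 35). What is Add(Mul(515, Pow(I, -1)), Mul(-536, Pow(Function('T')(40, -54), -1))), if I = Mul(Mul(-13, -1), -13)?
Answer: Rational(-129209, 12675) ≈ -10.194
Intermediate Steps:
I = -169 (I = Mul(13, -13) = -169)
Function('T')(v, g) = Add(35, v)
Add(Mul(515, Pow(I, -1)), Mul(-536, Pow(Function('T')(40, -54), -1))) = Add(Mul(515, Pow(-169, -1)), Mul(-536, Pow(Add(35, 40), -1))) = Add(Mul(515, Rational(-1, 169)), Mul(-536, Pow(75, -1))) = Add(Rational(-515, 169), Mul(-536, Rational(1, 75))) = Add(Rational(-515, 169), Rational(-536, 75)) = Rational(-129209, 12675)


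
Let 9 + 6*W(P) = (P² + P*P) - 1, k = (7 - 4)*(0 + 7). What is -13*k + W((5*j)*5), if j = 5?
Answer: 14801/3 ≈ 4933.7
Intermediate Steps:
k = 21 (k = 3*7 = 21)
W(P) = -5/3 + P²/3 (W(P) = -3/2 + ((P² + P*P) - 1)/6 = -3/2 + ((P² + P²) - 1)/6 = -3/2 + (2*P² - 1)/6 = -3/2 + (-1 + 2*P²)/6 = -3/2 + (-⅙ + P²/3) = -5/3 + P²/3)
-13*k + W((5*j)*5) = -13*21 + (-5/3 + ((5*5)*5)²/3) = -273 + (-5/3 + (25*5)²/3) = -273 + (-5/3 + (⅓)*125²) = -273 + (-5/3 + (⅓)*15625) = -273 + (-5/3 + 15625/3) = -273 + 15620/3 = 14801/3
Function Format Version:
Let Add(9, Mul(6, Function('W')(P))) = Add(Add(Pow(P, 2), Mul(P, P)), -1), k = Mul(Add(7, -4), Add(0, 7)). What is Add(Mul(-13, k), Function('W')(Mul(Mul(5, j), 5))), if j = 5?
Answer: Rational(14801, 3) ≈ 4933.7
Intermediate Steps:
k = 21 (k = Mul(3, 7) = 21)
Function('W')(P) = Add(Rational(-5, 3), Mul(Rational(1, 3), Pow(P, 2))) (Function('W')(P) = Add(Rational(-3, 2), Mul(Rational(1, 6), Add(Add(Pow(P, 2), Mul(P, P)), -1))) = Add(Rational(-3, 2), Mul(Rational(1, 6), Add(Add(Pow(P, 2), Pow(P, 2)), -1))) = Add(Rational(-3, 2), Mul(Rational(1, 6), Add(Mul(2, Pow(P, 2)), -1))) = Add(Rational(-3, 2), Mul(Rational(1, 6), Add(-1, Mul(2, Pow(P, 2))))) = Add(Rational(-3, 2), Add(Rational(-1, 6), Mul(Rational(1, 3), Pow(P, 2)))) = Add(Rational(-5, 3), Mul(Rational(1, 3), Pow(P, 2))))
Add(Mul(-13, k), Function('W')(Mul(Mul(5, j), 5))) = Add(Mul(-13, 21), Add(Rational(-5, 3), Mul(Rational(1, 3), Pow(Mul(Mul(5, 5), 5), 2)))) = Add(-273, Add(Rational(-5, 3), Mul(Rational(1, 3), Pow(Mul(25, 5), 2)))) = Add(-273, Add(Rational(-5, 3), Mul(Rational(1, 3), Pow(125, 2)))) = Add(-273, Add(Rational(-5, 3), Mul(Rational(1, 3), 15625))) = Add(-273, Add(Rational(-5, 3), Rational(15625, 3))) = Add(-273, Rational(15620, 3)) = Rational(14801, 3)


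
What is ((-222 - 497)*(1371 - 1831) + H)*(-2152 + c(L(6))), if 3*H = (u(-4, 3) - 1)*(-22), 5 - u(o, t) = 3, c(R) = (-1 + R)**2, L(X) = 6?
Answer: -703468382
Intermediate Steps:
u(o, t) = 2 (u(o, t) = 5 - 1*3 = 5 - 3 = 2)
H = -22/3 (H = ((2 - 1)*(-22))/3 = (1*(-22))/3 = (1/3)*(-22) = -22/3 ≈ -7.3333)
((-222 - 497)*(1371 - 1831) + H)*(-2152 + c(L(6))) = ((-222 - 497)*(1371 - 1831) - 22/3)*(-2152 + (-1 + 6)**2) = (-719*(-460) - 22/3)*(-2152 + 5**2) = (330740 - 22/3)*(-2152 + 25) = (992198/3)*(-2127) = -703468382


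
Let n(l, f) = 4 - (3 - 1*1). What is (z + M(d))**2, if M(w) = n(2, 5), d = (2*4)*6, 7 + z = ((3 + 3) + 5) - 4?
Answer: 4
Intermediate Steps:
z = 0 (z = -7 + (((3 + 3) + 5) - 4) = -7 + ((6 + 5) - 4) = -7 + (11 - 4) = -7 + 7 = 0)
n(l, f) = 2 (n(l, f) = 4 - (3 - 1) = 4 - 1*2 = 4 - 2 = 2)
d = 48 (d = 8*6 = 48)
M(w) = 2
(z + M(d))**2 = (0 + 2)**2 = 2**2 = 4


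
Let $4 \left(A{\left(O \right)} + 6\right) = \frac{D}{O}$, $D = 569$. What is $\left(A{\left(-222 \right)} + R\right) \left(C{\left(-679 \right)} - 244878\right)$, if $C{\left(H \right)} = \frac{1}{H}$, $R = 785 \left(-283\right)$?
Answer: $\frac{4686013618946933}{86136} \approx 5.4402 \cdot 10^{10}$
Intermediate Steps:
$R = -222155$
$A{\left(O \right)} = -6 + \frac{569}{4 O}$ ($A{\left(O \right)} = -6 + \frac{569 \frac{1}{O}}{4} = -6 + \frac{569}{4 O}$)
$\left(A{\left(-222 \right)} + R\right) \left(C{\left(-679 \right)} - 244878\right) = \left(\left(-6 + \frac{569}{4 \left(-222\right)}\right) - 222155\right) \left(\frac{1}{-679} - 244878\right) = \left(\left(-6 + \frac{569}{4} \left(- \frac{1}{222}\right)\right) - 222155\right) \left(- \frac{1}{679} - 244878\right) = \left(\left(-6 - \frac{569}{888}\right) - 222155\right) \left(- \frac{166272163}{679}\right) = \left(- \frac{5897}{888} - 222155\right) \left(- \frac{166272163}{679}\right) = \left(- \frac{197279537}{888}\right) \left(- \frac{166272163}{679}\right) = \frac{4686013618946933}{86136}$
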